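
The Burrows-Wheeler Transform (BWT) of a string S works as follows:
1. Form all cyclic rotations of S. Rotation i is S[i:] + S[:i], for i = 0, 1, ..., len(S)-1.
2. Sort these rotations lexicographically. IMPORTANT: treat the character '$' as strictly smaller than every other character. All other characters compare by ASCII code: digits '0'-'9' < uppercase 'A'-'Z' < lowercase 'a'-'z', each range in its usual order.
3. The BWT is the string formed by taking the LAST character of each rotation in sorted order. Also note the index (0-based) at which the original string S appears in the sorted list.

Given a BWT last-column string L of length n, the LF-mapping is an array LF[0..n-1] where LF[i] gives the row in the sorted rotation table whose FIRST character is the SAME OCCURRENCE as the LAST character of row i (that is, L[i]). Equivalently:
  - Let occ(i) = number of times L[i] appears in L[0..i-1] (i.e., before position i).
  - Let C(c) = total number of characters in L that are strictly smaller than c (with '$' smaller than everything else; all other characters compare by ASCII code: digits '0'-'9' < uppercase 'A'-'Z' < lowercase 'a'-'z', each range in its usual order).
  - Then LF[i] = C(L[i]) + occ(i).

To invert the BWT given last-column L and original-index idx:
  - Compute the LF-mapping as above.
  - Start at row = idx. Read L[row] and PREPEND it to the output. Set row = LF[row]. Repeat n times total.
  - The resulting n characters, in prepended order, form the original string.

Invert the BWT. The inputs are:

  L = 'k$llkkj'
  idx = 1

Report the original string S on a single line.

Answer: jlkklk$

Derivation:
LF mapping: 2 0 5 6 3 4 1
Walk LF starting at row 1, prepending L[row]:
  step 1: row=1, L[1]='$', prepend. Next row=LF[1]=0
  step 2: row=0, L[0]='k', prepend. Next row=LF[0]=2
  step 3: row=2, L[2]='l', prepend. Next row=LF[2]=5
  step 4: row=5, L[5]='k', prepend. Next row=LF[5]=4
  step 5: row=4, L[4]='k', prepend. Next row=LF[4]=3
  step 6: row=3, L[3]='l', prepend. Next row=LF[3]=6
  step 7: row=6, L[6]='j', prepend. Next row=LF[6]=1
Reversed output: jlkklk$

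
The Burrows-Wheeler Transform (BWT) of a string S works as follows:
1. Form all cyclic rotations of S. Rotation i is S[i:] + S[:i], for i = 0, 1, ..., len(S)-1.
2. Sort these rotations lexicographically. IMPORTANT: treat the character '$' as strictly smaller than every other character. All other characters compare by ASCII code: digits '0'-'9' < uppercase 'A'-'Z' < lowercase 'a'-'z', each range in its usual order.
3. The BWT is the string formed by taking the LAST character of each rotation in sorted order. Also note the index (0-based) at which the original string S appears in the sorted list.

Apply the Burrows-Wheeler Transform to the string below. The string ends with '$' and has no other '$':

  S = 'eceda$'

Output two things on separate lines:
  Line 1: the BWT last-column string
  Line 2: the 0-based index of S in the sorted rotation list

All 6 rotations (rotation i = S[i:]+S[:i]):
  rot[0] = eceda$
  rot[1] = ceda$e
  rot[2] = eda$ec
  rot[3] = da$ece
  rot[4] = a$eced
  rot[5] = $eceda
Sorted (with $ < everything):
  sorted[0] = $eceda  (last char: 'a')
  sorted[1] = a$eced  (last char: 'd')
  sorted[2] = ceda$e  (last char: 'e')
  sorted[3] = da$ece  (last char: 'e')
  sorted[4] = eceda$  (last char: '$')
  sorted[5] = eda$ec  (last char: 'c')
Last column: adee$c
Original string S is at sorted index 4

Answer: adee$c
4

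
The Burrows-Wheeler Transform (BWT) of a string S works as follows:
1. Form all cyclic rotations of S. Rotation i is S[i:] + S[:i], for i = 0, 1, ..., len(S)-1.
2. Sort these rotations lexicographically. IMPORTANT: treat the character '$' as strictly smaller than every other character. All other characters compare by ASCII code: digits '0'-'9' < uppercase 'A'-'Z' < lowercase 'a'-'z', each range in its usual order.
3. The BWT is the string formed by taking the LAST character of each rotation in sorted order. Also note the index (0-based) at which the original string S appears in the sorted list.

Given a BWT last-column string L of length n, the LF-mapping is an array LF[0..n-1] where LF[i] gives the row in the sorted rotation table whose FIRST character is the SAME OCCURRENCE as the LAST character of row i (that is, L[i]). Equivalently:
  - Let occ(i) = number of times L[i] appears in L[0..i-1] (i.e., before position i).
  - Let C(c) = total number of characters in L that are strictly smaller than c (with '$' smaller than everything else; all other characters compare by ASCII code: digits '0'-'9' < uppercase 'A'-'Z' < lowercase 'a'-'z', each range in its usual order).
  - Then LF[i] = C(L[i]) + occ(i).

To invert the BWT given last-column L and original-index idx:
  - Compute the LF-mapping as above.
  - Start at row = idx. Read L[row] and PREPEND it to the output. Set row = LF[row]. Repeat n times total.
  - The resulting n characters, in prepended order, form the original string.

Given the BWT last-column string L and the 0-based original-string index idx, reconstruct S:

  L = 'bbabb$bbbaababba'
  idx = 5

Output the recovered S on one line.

LF mapping: 6 7 1 8 9 0 10 11 12 2 3 13 4 14 15 5
Walk LF starting at row 5, prepending L[row]:
  step 1: row=5, L[5]='$', prepend. Next row=LF[5]=0
  step 2: row=0, L[0]='b', prepend. Next row=LF[0]=6
  step 3: row=6, L[6]='b', prepend. Next row=LF[6]=10
  step 4: row=10, L[10]='a', prepend. Next row=LF[10]=3
  step 5: row=3, L[3]='b', prepend. Next row=LF[3]=8
  step 6: row=8, L[8]='b', prepend. Next row=LF[8]=12
  step 7: row=12, L[12]='a', prepend. Next row=LF[12]=4
  step 8: row=4, L[4]='b', prepend. Next row=LF[4]=9
  step 9: row=9, L[9]='a', prepend. Next row=LF[9]=2
  step 10: row=2, L[2]='a', prepend. Next row=LF[2]=1
  step 11: row=1, L[1]='b', prepend. Next row=LF[1]=7
  step 12: row=7, L[7]='b', prepend. Next row=LF[7]=11
  step 13: row=11, L[11]='b', prepend. Next row=LF[11]=13
  step 14: row=13, L[13]='b', prepend. Next row=LF[13]=14
  step 15: row=14, L[14]='b', prepend. Next row=LF[14]=15
  step 16: row=15, L[15]='a', prepend. Next row=LF[15]=5
Reversed output: abbbbbaababbabb$

Answer: abbbbbaababbabb$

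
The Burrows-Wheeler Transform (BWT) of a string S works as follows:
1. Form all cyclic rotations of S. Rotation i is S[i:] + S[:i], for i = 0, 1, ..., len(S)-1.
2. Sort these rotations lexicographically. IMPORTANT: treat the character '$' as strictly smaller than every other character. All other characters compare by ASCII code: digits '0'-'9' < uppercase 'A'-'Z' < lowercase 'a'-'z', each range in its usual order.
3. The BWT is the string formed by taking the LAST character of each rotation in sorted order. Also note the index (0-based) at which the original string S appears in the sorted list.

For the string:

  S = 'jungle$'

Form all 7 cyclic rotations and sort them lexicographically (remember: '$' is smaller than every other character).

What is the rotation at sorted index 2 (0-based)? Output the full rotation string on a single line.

All 7 rotations (rotation i = S[i:]+S[:i]):
  rot[0] = jungle$
  rot[1] = ungle$j
  rot[2] = ngle$ju
  rot[3] = gle$jun
  rot[4] = le$jung
  rot[5] = e$jungl
  rot[6] = $jungle
Sorted (with $ < everything):
  sorted[0] = $jungle
  sorted[1] = e$jungl
  sorted[2] = gle$jun
  sorted[3] = jungle$
  sorted[4] = le$jung
  sorted[5] = ngle$ju
  sorted[6] = ungle$j
sorted[2] = gle$jun

Answer: gle$jun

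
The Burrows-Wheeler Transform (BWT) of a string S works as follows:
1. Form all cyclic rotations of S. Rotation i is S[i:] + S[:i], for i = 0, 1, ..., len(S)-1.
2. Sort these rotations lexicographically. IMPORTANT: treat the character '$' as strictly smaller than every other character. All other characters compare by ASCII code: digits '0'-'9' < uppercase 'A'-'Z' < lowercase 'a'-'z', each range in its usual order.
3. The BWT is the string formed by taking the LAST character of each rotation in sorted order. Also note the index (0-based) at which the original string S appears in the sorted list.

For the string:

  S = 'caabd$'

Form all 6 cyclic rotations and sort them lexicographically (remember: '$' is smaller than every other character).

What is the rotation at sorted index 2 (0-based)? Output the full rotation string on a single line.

All 6 rotations (rotation i = S[i:]+S[:i]):
  rot[0] = caabd$
  rot[1] = aabd$c
  rot[2] = abd$ca
  rot[3] = bd$caa
  rot[4] = d$caab
  rot[5] = $caabd
Sorted (with $ < everything):
  sorted[0] = $caabd
  sorted[1] = aabd$c
  sorted[2] = abd$ca
  sorted[3] = bd$caa
  sorted[4] = caabd$
  sorted[5] = d$caab
sorted[2] = abd$ca

Answer: abd$ca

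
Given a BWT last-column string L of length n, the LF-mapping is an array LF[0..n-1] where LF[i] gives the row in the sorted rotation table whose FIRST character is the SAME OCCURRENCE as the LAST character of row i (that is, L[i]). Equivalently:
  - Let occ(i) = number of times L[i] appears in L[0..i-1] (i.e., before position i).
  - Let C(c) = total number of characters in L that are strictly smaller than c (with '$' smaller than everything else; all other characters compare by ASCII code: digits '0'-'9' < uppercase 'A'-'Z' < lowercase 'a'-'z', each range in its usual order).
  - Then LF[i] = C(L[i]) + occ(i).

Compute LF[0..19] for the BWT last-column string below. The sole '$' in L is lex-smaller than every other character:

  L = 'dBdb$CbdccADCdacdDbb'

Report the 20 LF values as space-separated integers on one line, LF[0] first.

Answer: 15 2 16 8 0 3 9 17 12 13 1 5 4 18 7 14 19 6 10 11

Derivation:
Char counts: '$':1, 'A':1, 'B':1, 'C':2, 'D':2, 'a':1, 'b':4, 'c':3, 'd':5
C (first-col start): C('$')=0, C('A')=1, C('B')=2, C('C')=3, C('D')=5, C('a')=7, C('b')=8, C('c')=12, C('d')=15
L[0]='d': occ=0, LF[0]=C('d')+0=15+0=15
L[1]='B': occ=0, LF[1]=C('B')+0=2+0=2
L[2]='d': occ=1, LF[2]=C('d')+1=15+1=16
L[3]='b': occ=0, LF[3]=C('b')+0=8+0=8
L[4]='$': occ=0, LF[4]=C('$')+0=0+0=0
L[5]='C': occ=0, LF[5]=C('C')+0=3+0=3
L[6]='b': occ=1, LF[6]=C('b')+1=8+1=9
L[7]='d': occ=2, LF[7]=C('d')+2=15+2=17
L[8]='c': occ=0, LF[8]=C('c')+0=12+0=12
L[9]='c': occ=1, LF[9]=C('c')+1=12+1=13
L[10]='A': occ=0, LF[10]=C('A')+0=1+0=1
L[11]='D': occ=0, LF[11]=C('D')+0=5+0=5
L[12]='C': occ=1, LF[12]=C('C')+1=3+1=4
L[13]='d': occ=3, LF[13]=C('d')+3=15+3=18
L[14]='a': occ=0, LF[14]=C('a')+0=7+0=7
L[15]='c': occ=2, LF[15]=C('c')+2=12+2=14
L[16]='d': occ=4, LF[16]=C('d')+4=15+4=19
L[17]='D': occ=1, LF[17]=C('D')+1=5+1=6
L[18]='b': occ=2, LF[18]=C('b')+2=8+2=10
L[19]='b': occ=3, LF[19]=C('b')+3=8+3=11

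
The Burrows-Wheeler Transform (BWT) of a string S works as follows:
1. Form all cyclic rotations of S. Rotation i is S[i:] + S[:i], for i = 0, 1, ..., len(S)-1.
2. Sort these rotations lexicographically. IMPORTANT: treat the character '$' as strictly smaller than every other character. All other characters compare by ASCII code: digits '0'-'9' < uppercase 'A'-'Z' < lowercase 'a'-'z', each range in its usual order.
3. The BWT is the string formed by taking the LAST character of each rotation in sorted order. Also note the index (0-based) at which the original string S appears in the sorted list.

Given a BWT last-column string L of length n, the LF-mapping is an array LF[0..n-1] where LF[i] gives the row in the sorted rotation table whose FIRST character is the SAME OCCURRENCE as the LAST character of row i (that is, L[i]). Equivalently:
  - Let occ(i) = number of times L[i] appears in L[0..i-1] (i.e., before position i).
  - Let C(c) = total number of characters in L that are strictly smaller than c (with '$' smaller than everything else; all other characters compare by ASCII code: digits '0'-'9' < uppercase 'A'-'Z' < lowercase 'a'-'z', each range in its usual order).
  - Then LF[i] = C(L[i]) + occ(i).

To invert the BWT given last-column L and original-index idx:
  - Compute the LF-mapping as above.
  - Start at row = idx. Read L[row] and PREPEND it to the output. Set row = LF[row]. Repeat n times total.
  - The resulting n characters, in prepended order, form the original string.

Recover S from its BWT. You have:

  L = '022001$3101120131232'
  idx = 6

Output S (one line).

LF mapping: 1 12 13 2 3 6 0 17 7 4 8 9 14 5 10 18 11 15 19 16
Walk LF starting at row 6, prepending L[row]:
  step 1: row=6, L[6]='$', prepend. Next row=LF[6]=0
  step 2: row=0, L[0]='0', prepend. Next row=LF[0]=1
  step 3: row=1, L[1]='2', prepend. Next row=LF[1]=12
  step 4: row=12, L[12]='2', prepend. Next row=LF[12]=14
  step 5: row=14, L[14]='1', prepend. Next row=LF[14]=10
  step 6: row=10, L[10]='1', prepend. Next row=LF[10]=8
  step 7: row=8, L[8]='1', prepend. Next row=LF[8]=7
  step 8: row=7, L[7]='3', prepend. Next row=LF[7]=17
  step 9: row=17, L[17]='2', prepend. Next row=LF[17]=15
  step 10: row=15, L[15]='3', prepend. Next row=LF[15]=18
  step 11: row=18, L[18]='3', prepend. Next row=LF[18]=19
  step 12: row=19, L[19]='2', prepend. Next row=LF[19]=16
  step 13: row=16, L[16]='1', prepend. Next row=LF[16]=11
  step 14: row=11, L[11]='1', prepend. Next row=LF[11]=9
  step 15: row=9, L[9]='0', prepend. Next row=LF[9]=4
  step 16: row=4, L[4]='0', prepend. Next row=LF[4]=3
  step 17: row=3, L[3]='0', prepend. Next row=LF[3]=2
  step 18: row=2, L[2]='2', prepend. Next row=LF[2]=13
  step 19: row=13, L[13]='0', prepend. Next row=LF[13]=5
  step 20: row=5, L[5]='1', prepend. Next row=LF[5]=6
Reversed output: 1020001123323111220$

Answer: 1020001123323111220$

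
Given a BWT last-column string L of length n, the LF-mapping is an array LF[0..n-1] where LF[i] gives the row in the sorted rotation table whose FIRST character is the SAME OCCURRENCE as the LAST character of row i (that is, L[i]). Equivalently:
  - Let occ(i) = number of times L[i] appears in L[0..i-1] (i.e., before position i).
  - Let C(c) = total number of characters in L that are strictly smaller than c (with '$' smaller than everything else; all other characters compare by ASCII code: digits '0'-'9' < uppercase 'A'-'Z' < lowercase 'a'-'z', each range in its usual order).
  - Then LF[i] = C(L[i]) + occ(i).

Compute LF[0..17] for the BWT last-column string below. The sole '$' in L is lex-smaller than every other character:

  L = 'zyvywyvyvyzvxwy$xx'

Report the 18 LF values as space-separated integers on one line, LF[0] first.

Answer: 16 10 1 11 5 12 2 13 3 14 17 4 7 6 15 0 8 9

Derivation:
Char counts: '$':1, 'v':4, 'w':2, 'x':3, 'y':6, 'z':2
C (first-col start): C('$')=0, C('v')=1, C('w')=5, C('x')=7, C('y')=10, C('z')=16
L[0]='z': occ=0, LF[0]=C('z')+0=16+0=16
L[1]='y': occ=0, LF[1]=C('y')+0=10+0=10
L[2]='v': occ=0, LF[2]=C('v')+0=1+0=1
L[3]='y': occ=1, LF[3]=C('y')+1=10+1=11
L[4]='w': occ=0, LF[4]=C('w')+0=5+0=5
L[5]='y': occ=2, LF[5]=C('y')+2=10+2=12
L[6]='v': occ=1, LF[6]=C('v')+1=1+1=2
L[7]='y': occ=3, LF[7]=C('y')+3=10+3=13
L[8]='v': occ=2, LF[8]=C('v')+2=1+2=3
L[9]='y': occ=4, LF[9]=C('y')+4=10+4=14
L[10]='z': occ=1, LF[10]=C('z')+1=16+1=17
L[11]='v': occ=3, LF[11]=C('v')+3=1+3=4
L[12]='x': occ=0, LF[12]=C('x')+0=7+0=7
L[13]='w': occ=1, LF[13]=C('w')+1=5+1=6
L[14]='y': occ=5, LF[14]=C('y')+5=10+5=15
L[15]='$': occ=0, LF[15]=C('$')+0=0+0=0
L[16]='x': occ=1, LF[16]=C('x')+1=7+1=8
L[17]='x': occ=2, LF[17]=C('x')+2=7+2=9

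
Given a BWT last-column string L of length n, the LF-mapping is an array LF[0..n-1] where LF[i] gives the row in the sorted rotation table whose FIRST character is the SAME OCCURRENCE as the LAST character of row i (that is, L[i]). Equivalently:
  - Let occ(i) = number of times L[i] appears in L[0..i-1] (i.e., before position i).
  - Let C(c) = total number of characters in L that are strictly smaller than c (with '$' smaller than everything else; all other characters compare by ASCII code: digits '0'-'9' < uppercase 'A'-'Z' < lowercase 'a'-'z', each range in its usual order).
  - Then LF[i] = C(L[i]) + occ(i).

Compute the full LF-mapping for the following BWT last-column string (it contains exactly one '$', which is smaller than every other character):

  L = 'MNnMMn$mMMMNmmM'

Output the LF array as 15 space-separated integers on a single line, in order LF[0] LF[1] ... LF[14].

Answer: 1 8 13 2 3 14 0 10 4 5 6 9 11 12 7

Derivation:
Char counts: '$':1, 'M':7, 'N':2, 'm':3, 'n':2
C (first-col start): C('$')=0, C('M')=1, C('N')=8, C('m')=10, C('n')=13
L[0]='M': occ=0, LF[0]=C('M')+0=1+0=1
L[1]='N': occ=0, LF[1]=C('N')+0=8+0=8
L[2]='n': occ=0, LF[2]=C('n')+0=13+0=13
L[3]='M': occ=1, LF[3]=C('M')+1=1+1=2
L[4]='M': occ=2, LF[4]=C('M')+2=1+2=3
L[5]='n': occ=1, LF[5]=C('n')+1=13+1=14
L[6]='$': occ=0, LF[6]=C('$')+0=0+0=0
L[7]='m': occ=0, LF[7]=C('m')+0=10+0=10
L[8]='M': occ=3, LF[8]=C('M')+3=1+3=4
L[9]='M': occ=4, LF[9]=C('M')+4=1+4=5
L[10]='M': occ=5, LF[10]=C('M')+5=1+5=6
L[11]='N': occ=1, LF[11]=C('N')+1=8+1=9
L[12]='m': occ=1, LF[12]=C('m')+1=10+1=11
L[13]='m': occ=2, LF[13]=C('m')+2=10+2=12
L[14]='M': occ=6, LF[14]=C('M')+6=1+6=7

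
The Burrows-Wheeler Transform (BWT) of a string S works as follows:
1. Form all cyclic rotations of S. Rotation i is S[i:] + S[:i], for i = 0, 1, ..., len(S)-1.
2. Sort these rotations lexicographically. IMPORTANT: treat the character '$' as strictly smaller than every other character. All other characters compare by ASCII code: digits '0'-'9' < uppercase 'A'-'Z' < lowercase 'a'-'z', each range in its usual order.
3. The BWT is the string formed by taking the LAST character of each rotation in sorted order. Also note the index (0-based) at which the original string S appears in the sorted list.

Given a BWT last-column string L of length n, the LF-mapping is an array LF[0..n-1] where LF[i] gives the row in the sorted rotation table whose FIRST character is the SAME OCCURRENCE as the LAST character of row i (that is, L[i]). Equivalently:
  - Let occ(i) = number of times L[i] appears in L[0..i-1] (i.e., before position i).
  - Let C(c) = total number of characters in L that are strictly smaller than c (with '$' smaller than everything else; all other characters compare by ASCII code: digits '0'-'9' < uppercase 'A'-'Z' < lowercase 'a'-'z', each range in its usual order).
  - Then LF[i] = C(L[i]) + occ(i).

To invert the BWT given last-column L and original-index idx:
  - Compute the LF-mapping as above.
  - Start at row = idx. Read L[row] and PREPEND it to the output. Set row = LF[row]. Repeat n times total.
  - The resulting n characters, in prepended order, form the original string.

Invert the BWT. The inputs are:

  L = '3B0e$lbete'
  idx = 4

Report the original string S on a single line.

Answer: beetleB03$

Derivation:
LF mapping: 2 3 1 5 0 8 4 6 9 7
Walk LF starting at row 4, prepending L[row]:
  step 1: row=4, L[4]='$', prepend. Next row=LF[4]=0
  step 2: row=0, L[0]='3', prepend. Next row=LF[0]=2
  step 3: row=2, L[2]='0', prepend. Next row=LF[2]=1
  step 4: row=1, L[1]='B', prepend. Next row=LF[1]=3
  step 5: row=3, L[3]='e', prepend. Next row=LF[3]=5
  step 6: row=5, L[5]='l', prepend. Next row=LF[5]=8
  step 7: row=8, L[8]='t', prepend. Next row=LF[8]=9
  step 8: row=9, L[9]='e', prepend. Next row=LF[9]=7
  step 9: row=7, L[7]='e', prepend. Next row=LF[7]=6
  step 10: row=6, L[6]='b', prepend. Next row=LF[6]=4
Reversed output: beetleB03$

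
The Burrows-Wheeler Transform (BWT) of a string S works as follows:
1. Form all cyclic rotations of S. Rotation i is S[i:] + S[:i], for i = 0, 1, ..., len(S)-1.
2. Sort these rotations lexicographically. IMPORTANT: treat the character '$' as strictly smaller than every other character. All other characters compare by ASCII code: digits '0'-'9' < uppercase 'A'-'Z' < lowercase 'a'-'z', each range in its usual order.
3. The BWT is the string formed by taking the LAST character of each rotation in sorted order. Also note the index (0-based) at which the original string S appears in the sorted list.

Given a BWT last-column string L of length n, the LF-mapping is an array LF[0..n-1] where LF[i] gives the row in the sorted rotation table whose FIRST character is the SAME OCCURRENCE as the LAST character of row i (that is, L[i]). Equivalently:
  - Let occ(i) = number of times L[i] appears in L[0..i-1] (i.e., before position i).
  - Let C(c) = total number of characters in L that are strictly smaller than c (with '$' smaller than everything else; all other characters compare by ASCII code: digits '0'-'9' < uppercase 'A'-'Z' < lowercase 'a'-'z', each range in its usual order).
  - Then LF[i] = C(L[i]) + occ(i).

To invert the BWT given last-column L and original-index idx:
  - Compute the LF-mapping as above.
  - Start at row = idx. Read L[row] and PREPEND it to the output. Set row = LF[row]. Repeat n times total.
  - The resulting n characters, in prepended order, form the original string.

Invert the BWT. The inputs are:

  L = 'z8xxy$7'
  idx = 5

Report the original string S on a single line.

LF mapping: 6 2 3 4 5 0 1
Walk LF starting at row 5, prepending L[row]:
  step 1: row=5, L[5]='$', prepend. Next row=LF[5]=0
  step 2: row=0, L[0]='z', prepend. Next row=LF[0]=6
  step 3: row=6, L[6]='7', prepend. Next row=LF[6]=1
  step 4: row=1, L[1]='8', prepend. Next row=LF[1]=2
  step 5: row=2, L[2]='x', prepend. Next row=LF[2]=3
  step 6: row=3, L[3]='x', prepend. Next row=LF[3]=4
  step 7: row=4, L[4]='y', prepend. Next row=LF[4]=5
Reversed output: yxx87z$

Answer: yxx87z$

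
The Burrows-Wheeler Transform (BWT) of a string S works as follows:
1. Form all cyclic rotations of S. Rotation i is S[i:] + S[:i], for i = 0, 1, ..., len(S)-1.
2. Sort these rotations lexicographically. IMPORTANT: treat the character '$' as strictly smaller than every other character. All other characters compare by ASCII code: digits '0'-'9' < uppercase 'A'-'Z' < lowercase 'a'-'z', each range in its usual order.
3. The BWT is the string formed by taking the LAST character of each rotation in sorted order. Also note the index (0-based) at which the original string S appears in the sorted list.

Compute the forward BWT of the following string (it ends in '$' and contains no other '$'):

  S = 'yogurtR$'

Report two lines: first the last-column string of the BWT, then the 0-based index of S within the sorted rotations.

All 8 rotations (rotation i = S[i:]+S[:i]):
  rot[0] = yogurtR$
  rot[1] = ogurtR$y
  rot[2] = gurtR$yo
  rot[3] = urtR$yog
  rot[4] = rtR$yogu
  rot[5] = tR$yogur
  rot[6] = R$yogurt
  rot[7] = $yogurtR
Sorted (with $ < everything):
  sorted[0] = $yogurtR  (last char: 'R')
  sorted[1] = R$yogurt  (last char: 't')
  sorted[2] = gurtR$yo  (last char: 'o')
  sorted[3] = ogurtR$y  (last char: 'y')
  sorted[4] = rtR$yogu  (last char: 'u')
  sorted[5] = tR$yogur  (last char: 'r')
  sorted[6] = urtR$yog  (last char: 'g')
  sorted[7] = yogurtR$  (last char: '$')
Last column: Rtoyurg$
Original string S is at sorted index 7

Answer: Rtoyurg$
7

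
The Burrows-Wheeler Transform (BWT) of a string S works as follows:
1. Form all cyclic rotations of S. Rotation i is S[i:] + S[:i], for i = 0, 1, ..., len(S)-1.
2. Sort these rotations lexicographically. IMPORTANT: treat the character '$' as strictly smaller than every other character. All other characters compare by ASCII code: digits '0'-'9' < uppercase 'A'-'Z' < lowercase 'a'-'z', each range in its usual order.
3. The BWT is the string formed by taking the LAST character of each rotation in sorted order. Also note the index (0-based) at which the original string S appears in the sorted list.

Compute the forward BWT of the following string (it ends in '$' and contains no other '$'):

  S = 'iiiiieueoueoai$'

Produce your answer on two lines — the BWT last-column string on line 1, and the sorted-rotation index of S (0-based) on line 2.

Answer: iouuiaiiii$eeoe
10

Derivation:
All 15 rotations (rotation i = S[i:]+S[:i]):
  rot[0] = iiiiieueoueoai$
  rot[1] = iiiieueoueoai$i
  rot[2] = iiieueoueoai$ii
  rot[3] = iieueoueoai$iii
  rot[4] = ieueoueoai$iiii
  rot[5] = eueoueoai$iiiii
  rot[6] = ueoueoai$iiiiie
  rot[7] = eoueoai$iiiiieu
  rot[8] = oueoai$iiiiieue
  rot[9] = ueoai$iiiiieueo
  rot[10] = eoai$iiiiieueou
  rot[11] = oai$iiiiieueoue
  rot[12] = ai$iiiiieueoueo
  rot[13] = i$iiiiieueoueoa
  rot[14] = $iiiiieueoueoai
Sorted (with $ < everything):
  sorted[0] = $iiiiieueoueoai  (last char: 'i')
  sorted[1] = ai$iiiiieueoueo  (last char: 'o')
  sorted[2] = eoai$iiiiieueou  (last char: 'u')
  sorted[3] = eoueoai$iiiiieu  (last char: 'u')
  sorted[4] = eueoueoai$iiiii  (last char: 'i')
  sorted[5] = i$iiiiieueoueoa  (last char: 'a')
  sorted[6] = ieueoueoai$iiii  (last char: 'i')
  sorted[7] = iieueoueoai$iii  (last char: 'i')
  sorted[8] = iiieueoueoai$ii  (last char: 'i')
  sorted[9] = iiiieueoueoai$i  (last char: 'i')
  sorted[10] = iiiiieueoueoai$  (last char: '$')
  sorted[11] = oai$iiiiieueoue  (last char: 'e')
  sorted[12] = oueoai$iiiiieue  (last char: 'e')
  sorted[13] = ueoai$iiiiieueo  (last char: 'o')
  sorted[14] = ueoueoai$iiiiie  (last char: 'e')
Last column: iouuiaiiii$eeoe
Original string S is at sorted index 10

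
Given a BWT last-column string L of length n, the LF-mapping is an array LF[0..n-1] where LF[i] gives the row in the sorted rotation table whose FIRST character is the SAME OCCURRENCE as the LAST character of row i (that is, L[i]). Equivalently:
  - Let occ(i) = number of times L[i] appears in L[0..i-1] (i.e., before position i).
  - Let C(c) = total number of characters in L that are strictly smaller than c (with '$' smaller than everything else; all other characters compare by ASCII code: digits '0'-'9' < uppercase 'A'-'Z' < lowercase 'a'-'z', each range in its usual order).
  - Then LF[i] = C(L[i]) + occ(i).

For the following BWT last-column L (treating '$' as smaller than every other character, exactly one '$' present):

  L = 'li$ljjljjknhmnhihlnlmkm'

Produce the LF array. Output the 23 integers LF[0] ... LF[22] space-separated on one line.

Answer: 12 4 0 13 6 7 14 8 9 10 20 1 17 21 2 5 3 15 22 16 18 11 19

Derivation:
Char counts: '$':1, 'h':3, 'i':2, 'j':4, 'k':2, 'l':5, 'm':3, 'n':3
C (first-col start): C('$')=0, C('h')=1, C('i')=4, C('j')=6, C('k')=10, C('l')=12, C('m')=17, C('n')=20
L[0]='l': occ=0, LF[0]=C('l')+0=12+0=12
L[1]='i': occ=0, LF[1]=C('i')+0=4+0=4
L[2]='$': occ=0, LF[2]=C('$')+0=0+0=0
L[3]='l': occ=1, LF[3]=C('l')+1=12+1=13
L[4]='j': occ=0, LF[4]=C('j')+0=6+0=6
L[5]='j': occ=1, LF[5]=C('j')+1=6+1=7
L[6]='l': occ=2, LF[6]=C('l')+2=12+2=14
L[7]='j': occ=2, LF[7]=C('j')+2=6+2=8
L[8]='j': occ=3, LF[8]=C('j')+3=6+3=9
L[9]='k': occ=0, LF[9]=C('k')+0=10+0=10
L[10]='n': occ=0, LF[10]=C('n')+0=20+0=20
L[11]='h': occ=0, LF[11]=C('h')+0=1+0=1
L[12]='m': occ=0, LF[12]=C('m')+0=17+0=17
L[13]='n': occ=1, LF[13]=C('n')+1=20+1=21
L[14]='h': occ=1, LF[14]=C('h')+1=1+1=2
L[15]='i': occ=1, LF[15]=C('i')+1=4+1=5
L[16]='h': occ=2, LF[16]=C('h')+2=1+2=3
L[17]='l': occ=3, LF[17]=C('l')+3=12+3=15
L[18]='n': occ=2, LF[18]=C('n')+2=20+2=22
L[19]='l': occ=4, LF[19]=C('l')+4=12+4=16
L[20]='m': occ=1, LF[20]=C('m')+1=17+1=18
L[21]='k': occ=1, LF[21]=C('k')+1=10+1=11
L[22]='m': occ=2, LF[22]=C('m')+2=17+2=19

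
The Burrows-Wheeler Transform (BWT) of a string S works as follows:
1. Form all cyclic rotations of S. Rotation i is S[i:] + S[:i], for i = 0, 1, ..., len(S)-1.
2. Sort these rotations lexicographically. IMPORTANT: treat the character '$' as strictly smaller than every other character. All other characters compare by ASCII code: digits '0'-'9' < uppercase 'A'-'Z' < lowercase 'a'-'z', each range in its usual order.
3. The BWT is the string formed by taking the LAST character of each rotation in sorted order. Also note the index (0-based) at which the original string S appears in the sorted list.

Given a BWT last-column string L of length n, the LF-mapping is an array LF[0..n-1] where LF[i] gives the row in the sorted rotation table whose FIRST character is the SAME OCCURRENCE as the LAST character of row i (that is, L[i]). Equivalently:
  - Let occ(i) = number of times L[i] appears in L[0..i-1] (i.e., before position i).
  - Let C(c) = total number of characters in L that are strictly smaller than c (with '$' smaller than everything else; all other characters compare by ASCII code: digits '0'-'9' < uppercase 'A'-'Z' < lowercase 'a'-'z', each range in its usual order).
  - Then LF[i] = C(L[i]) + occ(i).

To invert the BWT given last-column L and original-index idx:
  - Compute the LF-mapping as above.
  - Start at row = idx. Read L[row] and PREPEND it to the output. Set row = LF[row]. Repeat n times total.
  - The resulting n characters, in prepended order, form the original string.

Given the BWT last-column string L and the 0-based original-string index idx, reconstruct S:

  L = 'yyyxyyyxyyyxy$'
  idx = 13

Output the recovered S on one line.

Answer: yyyyyxxyyyxyy$

Derivation:
LF mapping: 4 5 6 1 7 8 9 2 10 11 12 3 13 0
Walk LF starting at row 13, prepending L[row]:
  step 1: row=13, L[13]='$', prepend. Next row=LF[13]=0
  step 2: row=0, L[0]='y', prepend. Next row=LF[0]=4
  step 3: row=4, L[4]='y', prepend. Next row=LF[4]=7
  step 4: row=7, L[7]='x', prepend. Next row=LF[7]=2
  step 5: row=2, L[2]='y', prepend. Next row=LF[2]=6
  step 6: row=6, L[6]='y', prepend. Next row=LF[6]=9
  step 7: row=9, L[9]='y', prepend. Next row=LF[9]=11
  step 8: row=11, L[11]='x', prepend. Next row=LF[11]=3
  step 9: row=3, L[3]='x', prepend. Next row=LF[3]=1
  step 10: row=1, L[1]='y', prepend. Next row=LF[1]=5
  step 11: row=5, L[5]='y', prepend. Next row=LF[5]=8
  step 12: row=8, L[8]='y', prepend. Next row=LF[8]=10
  step 13: row=10, L[10]='y', prepend. Next row=LF[10]=12
  step 14: row=12, L[12]='y', prepend. Next row=LF[12]=13
Reversed output: yyyyyxxyyyxyy$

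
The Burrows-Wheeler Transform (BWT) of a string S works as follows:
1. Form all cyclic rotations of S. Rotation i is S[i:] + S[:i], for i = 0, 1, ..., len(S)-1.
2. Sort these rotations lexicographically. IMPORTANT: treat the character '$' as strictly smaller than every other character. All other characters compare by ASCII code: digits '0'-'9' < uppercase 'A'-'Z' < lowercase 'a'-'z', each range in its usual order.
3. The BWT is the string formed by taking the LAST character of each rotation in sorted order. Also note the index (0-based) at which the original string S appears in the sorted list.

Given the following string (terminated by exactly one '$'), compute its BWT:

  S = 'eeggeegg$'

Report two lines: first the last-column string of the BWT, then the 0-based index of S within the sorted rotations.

All 9 rotations (rotation i = S[i:]+S[:i]):
  rot[0] = eeggeegg$
  rot[1] = eggeegg$e
  rot[2] = ggeegg$ee
  rot[3] = geegg$eeg
  rot[4] = eegg$eegg
  rot[5] = egg$eegge
  rot[6] = gg$eeggee
  rot[7] = g$eeggeeg
  rot[8] = $eeggeegg
Sorted (with $ < everything):
  sorted[0] = $eeggeegg  (last char: 'g')
  sorted[1] = eegg$eegg  (last char: 'g')
  sorted[2] = eeggeegg$  (last char: '$')
  sorted[3] = egg$eegge  (last char: 'e')
  sorted[4] = eggeegg$e  (last char: 'e')
  sorted[5] = g$eeggeeg  (last char: 'g')
  sorted[6] = geegg$eeg  (last char: 'g')
  sorted[7] = gg$eeggee  (last char: 'e')
  sorted[8] = ggeegg$ee  (last char: 'e')
Last column: gg$eeggee
Original string S is at sorted index 2

Answer: gg$eeggee
2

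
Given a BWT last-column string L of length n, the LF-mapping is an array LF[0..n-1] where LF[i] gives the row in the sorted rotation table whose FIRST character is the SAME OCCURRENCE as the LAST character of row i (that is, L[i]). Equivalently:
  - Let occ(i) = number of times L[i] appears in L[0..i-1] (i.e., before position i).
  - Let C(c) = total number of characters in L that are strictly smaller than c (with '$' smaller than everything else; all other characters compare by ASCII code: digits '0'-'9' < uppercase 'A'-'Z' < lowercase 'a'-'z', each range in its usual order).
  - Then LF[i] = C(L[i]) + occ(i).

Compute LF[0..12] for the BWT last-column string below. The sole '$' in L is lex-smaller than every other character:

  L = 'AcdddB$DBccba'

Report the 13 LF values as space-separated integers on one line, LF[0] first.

Char counts: '$':1, 'A':1, 'B':2, 'D':1, 'a':1, 'b':1, 'c':3, 'd':3
C (first-col start): C('$')=0, C('A')=1, C('B')=2, C('D')=4, C('a')=5, C('b')=6, C('c')=7, C('d')=10
L[0]='A': occ=0, LF[0]=C('A')+0=1+0=1
L[1]='c': occ=0, LF[1]=C('c')+0=7+0=7
L[2]='d': occ=0, LF[2]=C('d')+0=10+0=10
L[3]='d': occ=1, LF[3]=C('d')+1=10+1=11
L[4]='d': occ=2, LF[4]=C('d')+2=10+2=12
L[5]='B': occ=0, LF[5]=C('B')+0=2+0=2
L[6]='$': occ=0, LF[6]=C('$')+0=0+0=0
L[7]='D': occ=0, LF[7]=C('D')+0=4+0=4
L[8]='B': occ=1, LF[8]=C('B')+1=2+1=3
L[9]='c': occ=1, LF[9]=C('c')+1=7+1=8
L[10]='c': occ=2, LF[10]=C('c')+2=7+2=9
L[11]='b': occ=0, LF[11]=C('b')+0=6+0=6
L[12]='a': occ=0, LF[12]=C('a')+0=5+0=5

Answer: 1 7 10 11 12 2 0 4 3 8 9 6 5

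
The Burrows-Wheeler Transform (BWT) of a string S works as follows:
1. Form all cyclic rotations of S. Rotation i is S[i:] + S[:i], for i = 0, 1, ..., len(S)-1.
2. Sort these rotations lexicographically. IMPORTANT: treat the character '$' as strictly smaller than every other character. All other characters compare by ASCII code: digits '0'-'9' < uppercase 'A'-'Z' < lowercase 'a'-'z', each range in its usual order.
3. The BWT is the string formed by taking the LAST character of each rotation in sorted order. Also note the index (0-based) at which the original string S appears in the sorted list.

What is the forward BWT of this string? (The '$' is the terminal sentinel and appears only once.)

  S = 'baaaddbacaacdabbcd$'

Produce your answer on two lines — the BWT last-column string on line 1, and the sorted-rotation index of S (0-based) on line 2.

Answer: dbcadbaa$dababaccda
8

Derivation:
All 19 rotations (rotation i = S[i:]+S[:i]):
  rot[0] = baaaddbacaacdabbcd$
  rot[1] = aaaddbacaacdabbcd$b
  rot[2] = aaddbacaacdabbcd$ba
  rot[3] = addbacaacdabbcd$baa
  rot[4] = ddbacaacdabbcd$baaa
  rot[5] = dbacaacdabbcd$baaad
  rot[6] = bacaacdabbcd$baaadd
  rot[7] = acaacdabbcd$baaaddb
  rot[8] = caacdabbcd$baaaddba
  rot[9] = aacdabbcd$baaaddbac
  rot[10] = acdabbcd$baaaddbaca
  rot[11] = cdabbcd$baaaddbacaa
  rot[12] = dabbcd$baaaddbacaac
  rot[13] = abbcd$baaaddbacaacd
  rot[14] = bbcd$baaaddbacaacda
  rot[15] = bcd$baaaddbacaacdab
  rot[16] = cd$baaaddbacaacdabb
  rot[17] = d$baaaddbacaacdabbc
  rot[18] = $baaaddbacaacdabbcd
Sorted (with $ < everything):
  sorted[0] = $baaaddbacaacdabbcd  (last char: 'd')
  sorted[1] = aaaddbacaacdabbcd$b  (last char: 'b')
  sorted[2] = aacdabbcd$baaaddbac  (last char: 'c')
  sorted[3] = aaddbacaacdabbcd$ba  (last char: 'a')
  sorted[4] = abbcd$baaaddbacaacd  (last char: 'd')
  sorted[5] = acaacdabbcd$baaaddb  (last char: 'b')
  sorted[6] = acdabbcd$baaaddbaca  (last char: 'a')
  sorted[7] = addbacaacdabbcd$baa  (last char: 'a')
  sorted[8] = baaaddbacaacdabbcd$  (last char: '$')
  sorted[9] = bacaacdabbcd$baaadd  (last char: 'd')
  sorted[10] = bbcd$baaaddbacaacda  (last char: 'a')
  sorted[11] = bcd$baaaddbacaacdab  (last char: 'b')
  sorted[12] = caacdabbcd$baaaddba  (last char: 'a')
  sorted[13] = cd$baaaddbacaacdabb  (last char: 'b')
  sorted[14] = cdabbcd$baaaddbacaa  (last char: 'a')
  sorted[15] = d$baaaddbacaacdabbc  (last char: 'c')
  sorted[16] = dabbcd$baaaddbacaac  (last char: 'c')
  sorted[17] = dbacaacdabbcd$baaad  (last char: 'd')
  sorted[18] = ddbacaacdabbcd$baaa  (last char: 'a')
Last column: dbcadbaa$dababaccda
Original string S is at sorted index 8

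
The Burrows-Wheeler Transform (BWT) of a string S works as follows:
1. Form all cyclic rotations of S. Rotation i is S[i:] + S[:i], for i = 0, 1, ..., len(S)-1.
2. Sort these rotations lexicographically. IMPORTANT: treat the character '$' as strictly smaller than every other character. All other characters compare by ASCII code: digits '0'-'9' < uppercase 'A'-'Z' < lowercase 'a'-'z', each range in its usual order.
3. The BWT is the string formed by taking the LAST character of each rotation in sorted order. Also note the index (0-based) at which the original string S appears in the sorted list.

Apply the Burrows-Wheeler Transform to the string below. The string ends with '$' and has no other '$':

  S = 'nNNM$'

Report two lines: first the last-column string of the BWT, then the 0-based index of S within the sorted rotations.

Answer: MNNn$
4

Derivation:
All 5 rotations (rotation i = S[i:]+S[:i]):
  rot[0] = nNNM$
  rot[1] = NNM$n
  rot[2] = NM$nN
  rot[3] = M$nNN
  rot[4] = $nNNM
Sorted (with $ < everything):
  sorted[0] = $nNNM  (last char: 'M')
  sorted[1] = M$nNN  (last char: 'N')
  sorted[2] = NM$nN  (last char: 'N')
  sorted[3] = NNM$n  (last char: 'n')
  sorted[4] = nNNM$  (last char: '$')
Last column: MNNn$
Original string S is at sorted index 4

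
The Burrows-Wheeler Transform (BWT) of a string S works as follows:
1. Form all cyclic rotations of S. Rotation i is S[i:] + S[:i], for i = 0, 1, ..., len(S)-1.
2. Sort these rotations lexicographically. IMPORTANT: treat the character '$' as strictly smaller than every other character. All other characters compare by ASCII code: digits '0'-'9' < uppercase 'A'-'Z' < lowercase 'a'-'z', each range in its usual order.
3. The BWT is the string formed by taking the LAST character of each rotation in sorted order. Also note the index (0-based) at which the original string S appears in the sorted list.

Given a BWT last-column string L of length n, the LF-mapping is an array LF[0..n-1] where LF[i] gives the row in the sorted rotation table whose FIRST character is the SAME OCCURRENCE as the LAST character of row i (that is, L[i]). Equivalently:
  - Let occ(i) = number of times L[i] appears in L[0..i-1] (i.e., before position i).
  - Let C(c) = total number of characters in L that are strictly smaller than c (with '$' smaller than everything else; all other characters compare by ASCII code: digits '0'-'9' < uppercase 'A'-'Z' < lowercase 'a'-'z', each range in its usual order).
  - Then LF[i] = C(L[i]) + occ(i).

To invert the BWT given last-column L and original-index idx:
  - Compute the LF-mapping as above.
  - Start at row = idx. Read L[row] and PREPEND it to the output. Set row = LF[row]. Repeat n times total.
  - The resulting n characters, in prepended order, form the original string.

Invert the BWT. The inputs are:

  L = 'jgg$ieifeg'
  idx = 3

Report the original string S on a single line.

LF mapping: 9 4 5 0 7 1 8 3 2 6
Walk LF starting at row 3, prepending L[row]:
  step 1: row=3, L[3]='$', prepend. Next row=LF[3]=0
  step 2: row=0, L[0]='j', prepend. Next row=LF[0]=9
  step 3: row=9, L[9]='g', prepend. Next row=LF[9]=6
  step 4: row=6, L[6]='i', prepend. Next row=LF[6]=8
  step 5: row=8, L[8]='e', prepend. Next row=LF[8]=2
  step 6: row=2, L[2]='g', prepend. Next row=LF[2]=5
  step 7: row=5, L[5]='e', prepend. Next row=LF[5]=1
  step 8: row=1, L[1]='g', prepend. Next row=LF[1]=4
  step 9: row=4, L[4]='i', prepend. Next row=LF[4]=7
  step 10: row=7, L[7]='f', prepend. Next row=LF[7]=3
Reversed output: figegeigj$

Answer: figegeigj$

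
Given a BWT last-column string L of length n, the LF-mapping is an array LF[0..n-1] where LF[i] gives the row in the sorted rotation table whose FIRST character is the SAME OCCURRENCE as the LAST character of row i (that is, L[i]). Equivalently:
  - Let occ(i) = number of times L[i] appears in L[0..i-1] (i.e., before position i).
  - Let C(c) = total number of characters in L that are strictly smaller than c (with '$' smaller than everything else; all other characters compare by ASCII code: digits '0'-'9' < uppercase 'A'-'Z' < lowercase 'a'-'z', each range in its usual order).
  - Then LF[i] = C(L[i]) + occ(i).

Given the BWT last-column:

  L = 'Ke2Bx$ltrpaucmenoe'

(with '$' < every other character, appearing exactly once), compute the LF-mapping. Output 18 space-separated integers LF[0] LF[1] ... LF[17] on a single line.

Char counts: '$':1, '2':1, 'B':1, 'K':1, 'a':1, 'c':1, 'e':3, 'l':1, 'm':1, 'n':1, 'o':1, 'p':1, 'r':1, 't':1, 'u':1, 'x':1
C (first-col start): C('$')=0, C('2')=1, C('B')=2, C('K')=3, C('a')=4, C('c')=5, C('e')=6, C('l')=9, C('m')=10, C('n')=11, C('o')=12, C('p')=13, C('r')=14, C('t')=15, C('u')=16, C('x')=17
L[0]='K': occ=0, LF[0]=C('K')+0=3+0=3
L[1]='e': occ=0, LF[1]=C('e')+0=6+0=6
L[2]='2': occ=0, LF[2]=C('2')+0=1+0=1
L[3]='B': occ=0, LF[3]=C('B')+0=2+0=2
L[4]='x': occ=0, LF[4]=C('x')+0=17+0=17
L[5]='$': occ=0, LF[5]=C('$')+0=0+0=0
L[6]='l': occ=0, LF[6]=C('l')+0=9+0=9
L[7]='t': occ=0, LF[7]=C('t')+0=15+0=15
L[8]='r': occ=0, LF[8]=C('r')+0=14+0=14
L[9]='p': occ=0, LF[9]=C('p')+0=13+0=13
L[10]='a': occ=0, LF[10]=C('a')+0=4+0=4
L[11]='u': occ=0, LF[11]=C('u')+0=16+0=16
L[12]='c': occ=0, LF[12]=C('c')+0=5+0=5
L[13]='m': occ=0, LF[13]=C('m')+0=10+0=10
L[14]='e': occ=1, LF[14]=C('e')+1=6+1=7
L[15]='n': occ=0, LF[15]=C('n')+0=11+0=11
L[16]='o': occ=0, LF[16]=C('o')+0=12+0=12
L[17]='e': occ=2, LF[17]=C('e')+2=6+2=8

Answer: 3 6 1 2 17 0 9 15 14 13 4 16 5 10 7 11 12 8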